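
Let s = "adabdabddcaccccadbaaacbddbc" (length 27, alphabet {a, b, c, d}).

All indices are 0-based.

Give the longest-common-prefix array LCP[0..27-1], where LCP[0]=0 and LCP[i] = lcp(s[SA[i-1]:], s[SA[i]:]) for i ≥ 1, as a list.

rank | idx | suffix
   0 |  18 | aaacbddbc
   1 |  19 | aacbddbc
   2 |   2 | abdabddcaccccadbaaacbddbc
   3 |   5 | abddcaccccadbaaacbddbc
   4 |  20 | acbddbc
   5 |  10 | accccadbaaacbddbc
   6 |   0 | adabdabddcaccccadbaaacbddbc
   7 |  15 | adbaaacbddbc
   8 |  17 | baaacbddbc
   9 |  25 | bc
  10 |   3 | bdabddcaccccadbaaacbddbc
  11 |  22 | bddbc
  12 |   6 | bddcaccccadbaaacbddbc
  13 |  26 | c
  14 |   9 | caccccadbaaacbddbc
  15 |  14 | cadbaaacbddbc
  16 |  21 | cbddbc
  17 |  13 | ccadbaaacbddbc
  18 |  12 | cccadbaaacbddbc
  19 |  11 | ccccadbaaacbddbc
  20 |   1 | dabdabddcaccccadbaaacbddbc
  21 |   4 | dabddcaccccadbaaacbddbc
  22 |  16 | dbaaacbddbc
  23 |  24 | dbc
  24 |   8 | dcaccccadbaaacbddbc
  25 |  23 | ddbc
  26 |   7 | ddcaccccadbaaacbddbc

SA = [18, 19, 2, 5, 20, 10, 0, 15, 17, 25, 3, 22, 6, 26, 9, 14, 21, 13, 12, 11, 1, 4, 16, 24, 8, 23, 7]
[i] adj suffixes → lcp
  [1] 18/19 → 2 ('aa')
  [2] 19/2 → 1 ('a')
  [3] 2/5 → 3 ('abd')
  [4] 5/20 → 1 ('a')
  [5] 20/10 → 2 ('ac')
  [6] 10/0 → 1 ('a')
  [7] 0/15 → 2 ('ad')
  [8] 15/17 → 0 ('')
  [9] 17/25 → 1 ('b')
  [10] 25/3 → 1 ('b')
  [11] 3/22 → 2 ('bd')
  [12] 22/6 → 3 ('bdd')
  [13] 6/26 → 0 ('')
  [14] 26/9 → 1 ('c')
  [15] 9/14 → 2 ('ca')
  [16] 14/21 → 1 ('c')
  [17] 21/13 → 1 ('c')
  [18] 13/12 → 2 ('cc')
  [19] 12/11 → 3 ('ccc')
  [20] 11/1 → 0 ('')
  [21] 1/4 → 4 ('dabd')
  [22] 4/16 → 1 ('d')
  [23] 16/24 → 2 ('db')
  [24] 24/8 → 1 ('d')
  [25] 8/23 → 1 ('d')
  [26] 23/7 → 2 ('dd')

[0, 2, 1, 3, 1, 2, 1, 2, 0, 1, 1, 2, 3, 0, 1, 2, 1, 1, 2, 3, 0, 4, 1, 2, 1, 1, 2]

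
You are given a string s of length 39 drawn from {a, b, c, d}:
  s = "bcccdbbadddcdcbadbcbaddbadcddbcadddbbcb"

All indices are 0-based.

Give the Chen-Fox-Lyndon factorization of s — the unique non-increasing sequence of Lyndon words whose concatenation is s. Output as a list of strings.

emit factor 1: 'bcccd' (i=0, period=5)
emit factor 2: 'b' (i=5, period=1)
emit factor 3: 'b' (i=6, period=1)
emit factor 4: 'adddcdcb' (i=7, period=8)
emit factor 5: 'adbcbaddbadcddbcadddbbcb' (i=15, period=24)

["bcccd", "b", "b", "adddcdcb", "adbcbaddbadcddbcadddbbcb"]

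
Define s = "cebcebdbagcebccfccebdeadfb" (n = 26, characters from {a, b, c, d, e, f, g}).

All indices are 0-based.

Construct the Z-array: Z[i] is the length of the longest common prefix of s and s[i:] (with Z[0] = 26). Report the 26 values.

[26, 0, 0, 3, 0, 0, 0, 0, 0, 0, 4, 0, 0, 1, 1, 0, 1, 3, 0, 0, 0, 0, 0, 0, 0, 0]

Z[0]=26
i=1: outside box; Z[1]=0
i=2: outside box; Z[2]=0
i=3: outside box; Z[3]=3 grow→box=[3,6)
i=4: min(r-i=2, Z[1]=0)=0; Z[4]=0
i=5: min(r-i=1, Z[2]=0)=0; Z[5]=0
i=6: outside box; Z[6]=0
i=7: outside box; Z[7]=0
i=8: outside box; Z[8]=0
i=9: outside box; Z[9]=0
i=10: outside box; Z[10]=4 grow→box=[10,14)
i=11: min(r-i=3, Z[1]=0)=0; Z[11]=0
i=12: min(r-i=2, Z[2]=0)=0; Z[12]=0
i=13: min(r-i=1, Z[3]=3)=1; Z[13]=1
i=14: outside box; Z[14]=1 grow→box=[14,15)
i=15: outside box; Z[15]=0
i=16: outside box; Z[16]=1 grow→box=[16,17)
i=17: outside box; Z[17]=3 grow→box=[17,20)
i=18: min(r-i=2, Z[1]=0)=0; Z[18]=0
i=19: min(r-i=1, Z[2]=0)=0; Z[19]=0
i=20: outside box; Z[20]=0
i=21: outside box; Z[21]=0
i=22: outside box; Z[22]=0
i=23: outside box; Z[23]=0
i=24: outside box; Z[24]=0
i=25: outside box; Z[25]=0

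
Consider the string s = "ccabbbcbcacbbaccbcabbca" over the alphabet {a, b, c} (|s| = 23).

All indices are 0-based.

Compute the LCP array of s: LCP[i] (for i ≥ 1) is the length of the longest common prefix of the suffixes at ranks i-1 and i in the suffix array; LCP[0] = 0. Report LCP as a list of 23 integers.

[0, 1, 3, 1, 2, 0, 1, 2, 2, 3, 1, 3, 3, 2, 0, 2, 4, 2, 1, 2, 4, 1, 2]

rank | idx | suffix
   0 |  22 | a
   1 |   2 | abbbcbcacbbaccbcabbca
   2 |  18 | abbca
   3 |   9 | acbbaccbcabbca
   4 |  13 | accbcabbca
   5 |  12 | baccbcabbca
   6 |  11 | bbaccbcabbca
   7 |   3 | bbbcbcacbbaccbcabbca
   8 |  19 | bbca
   9 |   4 | bbcbcacbbaccbcabbca
  10 |  20 | bca
  11 |  16 | bcabbca
  12 |   7 | bcacbbaccbcabbca
  13 |   5 | bcbcacbbaccbcabbca
  14 |  21 | ca
  15 |   1 | cabbbcbcacbbaccbcabbca
  16 |  17 | cabbca
  17 |   8 | cacbbaccbcabbca
  18 |  10 | cbbaccbcabbca
  19 |  15 | cbcabbca
  20 |   6 | cbcacbbaccbcabbca
  21 |   0 | ccabbbcbcacbbaccbcabbca
  22 |  14 | ccbcabbca

SA = [22, 2, 18, 9, 13, 12, 11, 3, 19, 4, 20, 16, 7, 5, 21, 1, 17, 8, 10, 15, 6, 0, 14]
i: (SA[i-1],SA[i]) lcp shared
  1: (22,2) 1 'a'
  2: (2,18) 3 'abb'
  3: (18,9) 1 'a'
  4: (9,13) 2 'ac'
  5: (13,12) 0 ''
  6: (12,11) 1 'b'
  7: (11,3) 2 'bb'
  8: (3,19) 2 'bb'
  9: (19,4) 3 'bbc'
  10: (4,20) 1 'b'
  11: (20,16) 3 'bca'
  12: (16,7) 3 'bca'
  13: (7,5) 2 'bc'
  14: (5,21) 0 ''
  15: (21,1) 2 'ca'
  16: (1,17) 4 'cabb'
  17: (17,8) 2 'ca'
  18: (8,10) 1 'c'
  19: (10,15) 2 'cb'
  20: (15,6) 4 'cbca'
  21: (6,0) 1 'c'
  22: (0,14) 2 'cc'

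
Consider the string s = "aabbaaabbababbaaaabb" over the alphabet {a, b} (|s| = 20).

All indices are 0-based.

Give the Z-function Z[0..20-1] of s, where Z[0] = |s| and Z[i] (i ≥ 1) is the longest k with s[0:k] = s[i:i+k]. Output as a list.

[20, 1, 0, 0, 2, 5, 1, 0, 0, 1, 0, 1, 0, 0, 2, 2, 4, 1, 0, 0]

Z[0]=20
i=1: outside box; Z[1]=1 scan→box=[1,2)
i=2: outside box; Z[2]=0
i=3: outside box; Z[3]=0
i=4: outside box; Z[4]=2 scan→box=[4,6)
i=5: min(r-i=1, Z[1]=1)=1; Z[5]=5 scan→box=[5,10)
i=6: min(r-i=4, Z[1]=1)=1; Z[6]=1
i=7: min(r-i=3, Z[2]=0)=0; Z[7]=0
i=8: min(r-i=2, Z[3]=0)=0; Z[8]=0
i=9: min(r-i=1, Z[4]=2)=1; Z[9]=1
i=10: outside box; Z[10]=0
i=11: outside box; Z[11]=1 scan→box=[11,12)
i=12: outside box; Z[12]=0
i=13: outside box; Z[13]=0
i=14: outside box; Z[14]=2 scan→box=[14,16)
i=15: min(r-i=1, Z[1]=1)=1; Z[15]=2 scan→box=[15,17)
i=16: min(r-i=1, Z[1]=1)=1; Z[16]=4 scan→box=[16,20)
i=17: min(r-i=3, Z[1]=1)=1; Z[17]=1
i=18: min(r-i=2, Z[2]=0)=0; Z[18]=0
i=19: min(r-i=1, Z[3]=0)=0; Z[19]=0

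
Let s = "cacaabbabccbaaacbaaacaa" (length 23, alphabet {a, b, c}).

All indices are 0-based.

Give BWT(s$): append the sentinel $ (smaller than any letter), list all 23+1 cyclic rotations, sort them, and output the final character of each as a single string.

rank  rotation                  last
    0  $cacaabbabccbaaacbaaacaa  a
    1  a$cacaabbabccbaaacbaaaca  a
    2  aa$cacaabbabccbaaacbaaac  c
    3  aaacaa$cacaabbabccbaaacb  b
    4  aaacbaaacaa$cacaabbabccb  b
    5  aabbabccbaaacbaaacaa$cac  c
    6  aacaa$cacaabbabccbaaacba  a
    7  aacbaaacaa$cacaabbabccba  a
    8  abbabccbaaacbaaacaa$caca  a
    9  abccbaaacbaaacaa$cacaabb  b
   10  acaa$cacaabbabccbaaacbaa  a
   11  acaabbabccbaaacbaaacaa$c  c
   12  acbaaacaa$cacaabbabccbaa  a
   13  baaacaa$cacaabbabccbaaac  c
   14  baaacbaaacaa$cacaabbabcc  c
   15  babccbaaacbaaacaa$cacaab  b
   16  bbabccbaaacbaaacaa$cacaa  a
   17  bccbaaacbaaacaa$cacaabba  a
   18  caa$cacaabbabccbaaacbaaa  a
   19  caabbabccbaaacbaaacaa$ca  a
   20  cacaabbabccbaaacbaaacaa$  $
   21  cbaaacaa$cacaabbabccbaaa  a
   22  cbaaacbaaacaa$cacaabbabc  c
   23  ccbaaacbaaacaa$cacaabbab  b

aacbbcaaabacaccbaaaa$acb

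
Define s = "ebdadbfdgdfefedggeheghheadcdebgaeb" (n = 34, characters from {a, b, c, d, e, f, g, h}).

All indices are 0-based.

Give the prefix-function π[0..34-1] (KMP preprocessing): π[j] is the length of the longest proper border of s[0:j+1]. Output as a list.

π[0] = 0
j=1 s[j]='b': π[1]=0 (border '')
j=2 s[j]='d': π[2]=0 (border '')
j=3 s[j]='a': π[3]=0 (border '')
j=4 s[j]='d': π[4]=0 (border '')
j=5 s[j]='b': π[5]=0 (border '')
j=6 s[j]='f': π[6]=0 (border '')
j=7 s[j]='d': π[7]=0 (border '')
j=8 s[j]='g': π[8]=0 (border '')
j=9 s[j]='d': π[9]=0 (border '')
j=10 s[j]='f': π[10]=0 (border '')
j=11 s[j]='e': π[11]=1 (border 'e')
j=12 s[j]='f': k: 1→0; π[12]=0 (border '')
j=13 s[j]='e': π[13]=1 (border 'e')
j=14 s[j]='d': k: 1→0; π[14]=0 (border '')
j=15 s[j]='g': π[15]=0 (border '')
j=16 s[j]='g': π[16]=0 (border '')
j=17 s[j]='e': π[17]=1 (border 'e')
j=18 s[j]='h': k: 1→0; π[18]=0 (border '')
j=19 s[j]='e': π[19]=1 (border 'e')
j=20 s[j]='g': k: 1→0; π[20]=0 (border '')
j=21 s[j]='h': π[21]=0 (border '')
j=22 s[j]='h': π[22]=0 (border '')
j=23 s[j]='e': π[23]=1 (border 'e')
j=24 s[j]='a': k: 1→0; π[24]=0 (border '')
j=25 s[j]='d': π[25]=0 (border '')
j=26 s[j]='c': π[26]=0 (border '')
j=27 s[j]='d': π[27]=0 (border '')
j=28 s[j]='e': π[28]=1 (border 'e')
j=29 s[j]='b': π[29]=2 (border 'eb')
j=30 s[j]='g': k: 2→0; π[30]=0 (border '')
j=31 s[j]='a': π[31]=0 (border '')
j=32 s[j]='e': π[32]=1 (border 'e')
j=33 s[j]='b': π[33]=2 (border 'eb')

[0, 0, 0, 0, 0, 0, 0, 0, 0, 0, 0, 1, 0, 1, 0, 0, 0, 1, 0, 1, 0, 0, 0, 1, 0, 0, 0, 0, 1, 2, 0, 0, 1, 2]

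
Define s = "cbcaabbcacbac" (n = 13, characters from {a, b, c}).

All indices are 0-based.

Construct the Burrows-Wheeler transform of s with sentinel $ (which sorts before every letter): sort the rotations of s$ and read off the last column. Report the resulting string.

rank  rotation        last
    0  $cbcaabbcacbac  c
    1  aabbcacbac$cbc  c
    2  abbcacbac$cbca  a
    3  ac$cbcaabbcacb  b
    4  acbac$cbcaabbc  c
    5  bac$cbcaabbcac  c
    6  bbcacbac$cbcaa  a
    7  bcaabbcacbac$c  c
    8  bcacbac$cbcaab  b
    9  c$cbcaabbcacba  a
   10  caabbcacbac$cb  b
   11  cacbac$cbcaabb  b
   12  cbac$cbcaabbca  a
   13  cbcaabbcacbac$  $

ccabccacbabba$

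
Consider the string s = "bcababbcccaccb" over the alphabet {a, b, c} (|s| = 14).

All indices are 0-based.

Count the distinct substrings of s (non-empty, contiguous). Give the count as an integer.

rank | idx | suffix
   0 |   2 | ababbcccaccb
   1 |   4 | abbcccaccb
   2 |  10 | accb
   3 |  13 | b
   4 |   3 | babbcccaccb
   5 |   5 | bbcccaccb
   6 |   0 | bcababbcccaccb
   7 |   6 | bcccaccb
   8 |   1 | cababbcccaccb
   9 |   9 | caccb
  10 |  12 | cb
  11 |   8 | ccaccb
  12 |  11 | ccb
  13 |   7 | cccaccb

SA = [2, 4, 10, 13, 3, 5, 0, 6, 1, 9, 12, 8, 11, 7]
rank  pair      lcp
   1  s[2:],s[4:]  2  'ab'
   2  s[4:],s[10:]  1  'a'
   3  s[10:],s[13:]  0  ''
   4  s[13:],s[3:]  1  'b'
   5  s[3:],s[5:]  1  'b'
   6  s[5:],s[0:]  1  'b'
   7  s[0:],s[6:]  2  'bc'
   8  s[6:],s[1:]  0  ''
   9  s[1:],s[9:]  2  'ca'
  10  s[9:],s[12:]  1  'c'
  11  s[12:],s[8:]  1  'c'
  12  s[8:],s[11:]  2  'cc'
  13  s[11:],s[7:]  2  'cc'

n(n+1)/2 = 14·15/2 = 105
Σ LCP = 0 + 2 + 1 + 0 + 1 + 1 + 1 + 2 + 0 + 2 + 1 + 1 + 2 + 2 = 16
distinct = 105 − 16 = 89

89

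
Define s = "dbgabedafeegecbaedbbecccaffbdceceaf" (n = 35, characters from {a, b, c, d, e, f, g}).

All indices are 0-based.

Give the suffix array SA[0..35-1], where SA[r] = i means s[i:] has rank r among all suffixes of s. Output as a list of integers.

sorted suffixes:
  #0 SA[0]=3  'abedafeegecbaedbbecccaffbdceceaf'
  #1 SA[1]=15  'aedbbecccaffbdceceaf'
  #2 SA[2]=33  'af'
  #3 SA[3]=7  'afeegecbaedbbecccaffbdceceaf'
  #4 SA[4]=24  'affbdceceaf'
  #5 SA[5]=14  'baedbbecccaffbdceceaf'
  #6 SA[6]=18  'bbecccaffbdceceaf'
  #7 SA[7]=27  'bdceceaf'
  #8 SA[8]=19  'becccaffbdceceaf'
  #9 SA[9]=4  'bedafeegecbaedbbecccaffbdceceaf'
  #10 SA[10]=1  'bgabedafeegecbaedbbecccaffbdceceaf'
  #11 SA[11]=23  'caffbdceceaf'
  #12 SA[12]=13  'cbaedbbecccaffbdceceaf'
  #13 SA[13]=22  'ccaffbdceceaf'
  #14 SA[14]=21  'cccaffbdceceaf'
  #15 SA[15]=31  'ceaf'
  #16 SA[16]=29  'ceceaf'
  #17 SA[17]=6  'dafeegecbaedbbecccaffbdceceaf'
  #18 SA[18]=17  'dbbecccaffbdceceaf'
  #19 SA[19]=0  'dbgabedafeegecbaedbbecccaffbdceceaf'
  #20 SA[20]=28  'dceceaf'
  #21 SA[21]=32  'eaf'
  #22 SA[22]=12  'ecbaedbbecccaffbdceceaf'
  #23 SA[23]=20  'ecccaffbdceceaf'
  #24 SA[24]=30  'eceaf'
  #25 SA[25]=5  'edafeegecbaedbbecccaffbdceceaf'
  #26 SA[26]=16  'edbbecccaffbdceceaf'
  #27 SA[27]=9  'eegecbaedbbecccaffbdceceaf'
  #28 SA[28]=10  'egecbaedbbecccaffbdceceaf'
  #29 SA[29]=34  'f'
  #30 SA[30]=26  'fbdceceaf'
  #31 SA[31]=8  'feegecbaedbbecccaffbdceceaf'
  #32 SA[32]=25  'ffbdceceaf'
  #33 SA[33]=2  'gabedafeegecbaedbbecccaffbdceceaf'
  #34 SA[34]=11  'gecbaedbbecccaffbdceceaf'

[3, 15, 33, 7, 24, 14, 18, 27, 19, 4, 1, 23, 13, 22, 21, 31, 29, 6, 17, 0, 28, 32, 12, 20, 30, 5, 16, 9, 10, 34, 26, 8, 25, 2, 11]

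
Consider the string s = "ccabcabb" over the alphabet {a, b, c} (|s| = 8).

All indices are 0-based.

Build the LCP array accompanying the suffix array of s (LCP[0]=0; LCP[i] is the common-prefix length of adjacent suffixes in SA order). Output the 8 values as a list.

[0, 2, 0, 1, 1, 0, 3, 1]

sorted suffixes:
  #0 SA[0]=5  'abb'
  #1 SA[1]=2  'abcabb'
  #2 SA[2]=7  'b'
  #3 SA[3]=6  'bb'
  #4 SA[4]=3  'bcabb'
  #5 SA[5]=4  'cabb'
  #6 SA[6]=1  'cabcabb'
  #7 SA[7]=0  'ccabcabb'

SA = [5, 2, 7, 6, 3, 4, 1, 0]
rank  pair      lcp
   1  s[5:],s[2:]  2  'ab'
   2  s[2:],s[7:]  0  ''
   3  s[7:],s[6:]  1  'b'
   4  s[6:],s[3:]  1  'b'
   5  s[3:],s[4:]  0  ''
   6  s[4:],s[1:]  3  'cab'
   7  s[1:],s[0:]  1  'c'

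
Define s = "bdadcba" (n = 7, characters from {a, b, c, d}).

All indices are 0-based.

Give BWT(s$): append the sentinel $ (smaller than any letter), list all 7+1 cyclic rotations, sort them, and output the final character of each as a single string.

rank  rotation  last
    0  $bdadcba  a
    1  a$bdadcb  b
    2  adcba$bd  d
    3  ba$bdadc  c
    4  bdadcba$  $
    5  cba$bdad  d
    6  dadcba$b  b
    7  dcba$bda  a

abdc$dba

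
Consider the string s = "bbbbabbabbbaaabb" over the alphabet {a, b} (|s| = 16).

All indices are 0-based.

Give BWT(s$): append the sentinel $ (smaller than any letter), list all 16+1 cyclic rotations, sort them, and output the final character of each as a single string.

bbaabbbbbbabbaab$

rank  rotation           last
    0  $bbbbabbabbbaaabb  b
    1  aaabb$bbbbabbabbb  b
    2  aabb$bbbbabbabbba  a
    3  abb$bbbbabbabbbaa  a
    4  abbabbbaaabb$bbbb  b
    5  abbbaaabb$bbbbabb  b
    6  b$bbbbabbabbbaaab  b
    7  baaabb$bbbbabbabb  b
    8  babbabbbaaabb$bbb  b
    9  babbbaaabb$bbbbab  b
   10  bb$bbbbabbabbbaaa  a
   11  bbaaabb$bbbbabbab  b
   12  bbabbabbbaaabb$bb  b
   13  bbabbbaaabb$bbbba  a
   14  bbbaaabb$bbbbabba  a
   15  bbbabbabbbaaabb$b  b
   16  bbbbabbabbbaaabb$  $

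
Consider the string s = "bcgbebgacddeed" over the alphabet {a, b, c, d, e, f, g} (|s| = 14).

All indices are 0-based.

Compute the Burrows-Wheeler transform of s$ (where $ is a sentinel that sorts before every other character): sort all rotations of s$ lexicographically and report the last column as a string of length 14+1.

rank  rotation         last
    0  $bcgbebgacddeed  d
    1  acddeed$bcgbebg  g
    2  bcgbebgacddeed$  $
    3  bebgacddeed$bcg  g
    4  bgacddeed$bcgbe  e
    5  cddeed$bcgbebga  a
    6  cgbebgacddeed$b  b
    7  d$bcgbebgacddee  e
    8  ddeed$bcgbebgac  c
    9  deed$bcgbebgacd  d
   10  ebgacddeed$bcgb  b
   11  ed$bcgbebgacdde  e
   12  eed$bcgbebgacdd  d
   13  gacddeed$bcgbeb  b
   14  gbebgacddeed$bc  c

dg$geabecdbedbc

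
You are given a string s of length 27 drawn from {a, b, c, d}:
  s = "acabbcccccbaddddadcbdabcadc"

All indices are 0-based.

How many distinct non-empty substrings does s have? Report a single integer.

rank→(start, suffix):
  0 → (2, 'abbcccccbaddddadcbdabcadc')
  1 → (21, 'abcadc')
  2 → (0, 'acabbcccccbaddddadcbdabcadc')
  3 → (24, 'adc')
  4 → (16, 'adcbdabcadc')
  5 → (11, 'addddadcbdabcadc')
  6 → (10, 'baddddadcbdabcadc')
  7 → (3, 'bbcccccbaddddadcbdabcadc')
  8 → (22, 'bcadc')
  9 → (4, 'bcccccbaddddadcbdabcadc')
  10 → (19, 'bdabcadc')
  11 → (26, 'c')
  12 → (1, 'cabbcccccbaddddadcbdabcadc')
  13 → (23, 'cadc')
  14 → (9, 'cbaddddadcbdabcadc')
  15 → (18, 'cbdabcadc')
  16 → (8, 'ccbaddddadcbdabcadc')
  17 → (7, 'cccbaddddadcbdabcadc')
  18 → (6, 'ccccbaddddadcbdabcadc')
  19 → (5, 'cccccbaddddadcbdabcadc')
  20 → (20, 'dabcadc')
  21 → (15, 'dadcbdabcadc')
  22 → (25, 'dc')
  23 → (17, 'dcbdabcadc')
  24 → (14, 'ddadcbdabcadc')
  25 → (13, 'dddadcbdabcadc')
  26 → (12, 'ddddadcbdabcadc')

SA = [2, 21, 0, 24, 16, 11, 10, 3, 22, 4, 19, 26, 1, 23, 9, 18, 8, 7, 6, 5, 20, 15, 25, 17, 14, 13, 12]
[i] adj suffixes → lcp
  [1] 2/21 → 2 ('ab')
  [2] 21/0 → 1 ('a')
  [3] 0/24 → 1 ('a')
  [4] 24/16 → 3 ('adc')
  [5] 16/11 → 2 ('ad')
  [6] 11/10 → 0 ('')
  [7] 10/3 → 1 ('b')
  [8] 3/22 → 1 ('b')
  [9] 22/4 → 2 ('bc')
  [10] 4/19 → 1 ('b')
  [11] 19/26 → 0 ('')
  [12] 26/1 → 1 ('c')
  [13] 1/23 → 2 ('ca')
  [14] 23/9 → 1 ('c')
  [15] 9/18 → 2 ('cb')
  [16] 18/8 → 1 ('c')
  [17] 8/7 → 2 ('cc')
  [18] 7/6 → 3 ('ccc')
  [19] 6/5 → 4 ('cccc')
  [20] 5/20 → 0 ('')
  [21] 20/15 → 2 ('da')
  [22] 15/25 → 1 ('d')
  [23] 25/17 → 2 ('dc')
  [24] 17/14 → 1 ('d')
  [25] 14/13 → 2 ('dd')
  [26] 13/12 → 3 ('ddd')

n(n+1)/2 = 27·28/2 = 378
Σ LCP = 0 + 2 + 1 + 1 + 3 + 2 + 0 + 1 + 1 + 2 + 1 + 0 + 1 + 2 + 1 + 2 + 1 + 2 + 3 + 4 + 0 + 2 + 1 + 2 + 1 + 2 + 3 = 41
distinct = 378 − 41 = 337

337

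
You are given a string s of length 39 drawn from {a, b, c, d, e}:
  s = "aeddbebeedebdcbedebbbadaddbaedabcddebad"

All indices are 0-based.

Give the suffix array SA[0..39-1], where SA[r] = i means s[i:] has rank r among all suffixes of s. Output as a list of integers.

rank | idx | suffix
   0 |  30 | abcddebad
   1 |  37 | ad
   2 |  21 | adaddbaedabcddebad
   3 |  23 | addbaedabcddebad
   4 |  27 | aedabcddebad
   5 |   0 | aeddbebeedebdcbedebbbadaddbaedabcddebad
   6 |  36 | bad
   7 |  20 | badaddbaedabcddebad
   8 |  26 | baedabcddebad
   9 |  19 | bbadaddbaedabcddebad
  10 |  18 | bbbadaddbaedabcddebad
  11 |  31 | bcddebad
  12 |  11 | bdcbedebbbadaddbaedabcddebad
  13 |   4 | bebeedebdcbedebbbadaddbaedabcddebad
  14 |  14 | bedebbbadaddbaedabcddebad
  15 |   6 | beedebdcbedebbbadaddbaedabcddebad
  16 |  13 | cbedebbbadaddbaedabcddebad
  17 |  32 | cddebad
  18 |  38 | d
  19 |  29 | dabcddebad
  20 |  22 | daddbaedabcddebad
  21 |  25 | dbaedabcddebad
  22 |   3 | dbebeedebdcbedebbbadaddbaedabcddebad
  23 |  12 | dcbedebbbadaddbaedabcddebad
  24 |  24 | ddbaedabcddebad
  25 |   2 | ddbebeedebdcbedebbbadaddbaedabcddebad
  26 |  33 | ddebad
  27 |  34 | debad
  28 |  16 | debbbadaddbaedabcddebad
  29 |   9 | debdcbedebbbadaddbaedabcddebad
  30 |  35 | ebad
  31 |  17 | ebbbadaddbaedabcddebad
  32 |  10 | ebdcbedebbbadaddbaedabcddebad
  33 |   5 | ebeedebdcbedebbbadaddbaedabcddebad
  34 |  28 | edabcddebad
  35 |   1 | eddbebeedebdcbedebbbadaddbaedabcddebad
  36 |  15 | edebbbadaddbaedabcddebad
  37 |   8 | edebdcbedebbbadaddbaedabcddebad
  38 |   7 | eedebdcbedebbbadaddbaedabcddebad

[30, 37, 21, 23, 27, 0, 36, 20, 26, 19, 18, 31, 11, 4, 14, 6, 13, 32, 38, 29, 22, 25, 3, 12, 24, 2, 33, 34, 16, 9, 35, 17, 10, 5, 28, 1, 15, 8, 7]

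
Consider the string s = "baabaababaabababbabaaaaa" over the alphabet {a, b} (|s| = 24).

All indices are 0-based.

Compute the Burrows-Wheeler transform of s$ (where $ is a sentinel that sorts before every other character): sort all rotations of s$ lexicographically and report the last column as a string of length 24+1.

aaaaabbbbbabaabba$aabaaaa

rank  rotation                   last
    0  $baabaababaabababbabaaaaa  a
    1  a$baabaababaabababbabaaaa  a
    2  aa$baabaababaabababbabaaa  a
    3  aaa$baabaababaabababbabaa  a
    4  aaaa$baabaababaabababbaba  a
    5  aaaaa$baabaababaabababbab  b
    6  aabaababaabababbabaaaaa$b  b
    7  aababaabababbabaaaaa$baab  b
    8  aabababbabaaaaa$baabaabab  b
    9  abaaaaa$baabaababaabababb  b
   10  abaababaabababbabaaaaa$ba  a
   11  abaabababbabaaaaa$baabaab  b
   12  ababaabababbabaaaaa$baaba  a
   13  abababbabaaaaa$baabaababa  a
   14  ababbabaaaaa$baabaababaab  b
   15  abbabaaaaa$baabaababaabab  b
   16  baaaaa$baabaababaabababba  a
   17  baabaababaabababbabaaaaa$  $
   18  baababaabababbabaaaaa$baa  a
   19  baabababbabaaaaa$baabaaba  a
   20  babaaaaa$baabaababaababab  b
   21  babaabababbabaaaaa$baabaa  a
   22  bababbabaaaaa$baabaababaa  a
   23  babbabaaaaa$baabaababaaba  a
   24  bbabaaaaa$baabaababaababa  a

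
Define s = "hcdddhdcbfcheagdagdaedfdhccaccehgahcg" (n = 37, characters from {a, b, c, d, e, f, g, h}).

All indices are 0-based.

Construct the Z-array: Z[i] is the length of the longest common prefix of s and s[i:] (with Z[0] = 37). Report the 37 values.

Z[0]=37
i=1: i≥r, start 0; Z[1]=0
i=2: i≥r, start 0; Z[2]=0
i=3: i≥r, start 0; Z[3]=0
i=4: i≥r, start 0; Z[4]=0
i=5: i≥r, start 0; Z[5]=1 extend→box=[5,6)
i=6: i≥r, start 0; Z[6]=0
i=7: i≥r, start 0; Z[7]=0
i=8: i≥r, start 0; Z[8]=0
i=9: i≥r, start 0; Z[9]=0
i=10: i≥r, start 0; Z[10]=0
i=11: i≥r, start 0; Z[11]=1 extend→box=[11,12)
i=12: i≥r, start 0; Z[12]=0
i=13: i≥r, start 0; Z[13]=0
i=14: i≥r, start 0; Z[14]=0
i=15: i≥r, start 0; Z[15]=0
i=16: i≥r, start 0; Z[16]=0
i=17: i≥r, start 0; Z[17]=0
i=18: i≥r, start 0; Z[18]=0
i=19: i≥r, start 0; Z[19]=0
i=20: i≥r, start 0; Z[20]=0
i=21: i≥r, start 0; Z[21]=0
i=22: i≥r, start 0; Z[22]=0
i=23: i≥r, start 0; Z[23]=0
i=24: i≥r, start 0; Z[24]=2 extend→box=[24,26)
i=25: min(r-i=1, Z[1]=0)=0; Z[25]=0
i=26: i≥r, start 0; Z[26]=0
i=27: i≥r, start 0; Z[27]=0
i=28: i≥r, start 0; Z[28]=0
i=29: i≥r, start 0; Z[29]=0
i=30: i≥r, start 0; Z[30]=0
i=31: i≥r, start 0; Z[31]=1 extend→box=[31,32)
i=32: i≥r, start 0; Z[32]=0
i=33: i≥r, start 0; Z[33]=0
i=34: i≥r, start 0; Z[34]=2 extend→box=[34,36)
i=35: min(r-i=1, Z[1]=0)=0; Z[35]=0
i=36: i≥r, start 0; Z[36]=0

[37, 0, 0, 0, 0, 1, 0, 0, 0, 0, 0, 1, 0, 0, 0, 0, 0, 0, 0, 0, 0, 0, 0, 0, 2, 0, 0, 0, 0, 0, 0, 1, 0, 0, 2, 0, 0]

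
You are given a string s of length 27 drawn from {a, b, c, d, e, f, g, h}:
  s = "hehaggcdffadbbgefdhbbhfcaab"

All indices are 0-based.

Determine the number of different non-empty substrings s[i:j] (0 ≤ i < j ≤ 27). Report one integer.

358

rank | idx | suffix
   0 |  24 | aab
   1 |  25 | ab
   2 |  10 | adbbgefdhbbhfcaab
   3 |   3 | aggcdffadbbgefdhbbhfcaab
   4 |  26 | b
   5 |  12 | bbgefdhbbhfcaab
   6 |  19 | bbhfcaab
   7 |  13 | bgefdhbbhfcaab
   8 |  20 | bhfcaab
   9 |  23 | caab
  10 |   6 | cdffadbbgefdhbbhfcaab
  11 |  11 | dbbgefdhbbhfcaab
  12 |   7 | dffadbbgefdhbbhfcaab
  13 |  17 | dhbbhfcaab
  14 |  15 | efdhbbhfcaab
  15 |   1 | ehaggcdffadbbgefdhbbhfcaab
  16 |   9 | fadbbgefdhbbhfcaab
  17 |  22 | fcaab
  18 |  16 | fdhbbhfcaab
  19 |   8 | ffadbbgefdhbbhfcaab
  20 |   5 | gcdffadbbgefdhbbhfcaab
  21 |  14 | gefdhbbhfcaab
  22 |   4 | ggcdffadbbgefdhbbhfcaab
  23 |   2 | haggcdffadbbgefdhbbhfcaab
  24 |  18 | hbbhfcaab
  25 |   0 | hehaggcdffadbbgefdhbbhfcaab
  26 |  21 | hfcaab

SA = [24, 25, 10, 3, 26, 12, 19, 13, 20, 23, 6, 11, 7, 17, 15, 1, 9, 22, 16, 8, 5, 14, 4, 2, 18, 0, 21]
i: (SA[i-1],SA[i]) lcp shared
  1: (24,25) 1 'a'
  2: (25,10) 1 'a'
  3: (10,3) 1 'a'
  4: (3,26) 0 ''
  5: (26,12) 1 'b'
  6: (12,19) 2 'bb'
  7: (19,13) 1 'b'
  8: (13,20) 1 'b'
  9: (20,23) 0 ''
  10: (23,6) 1 'c'
  11: (6,11) 0 ''
  12: (11,7) 1 'd'
  13: (7,17) 1 'd'
  14: (17,15) 0 ''
  15: (15,1) 1 'e'
  16: (1,9) 0 ''
  17: (9,22) 1 'f'
  18: (22,16) 1 'f'
  19: (16,8) 1 'f'
  20: (8,5) 0 ''
  21: (5,14) 1 'g'
  22: (14,4) 1 'g'
  23: (4,2) 0 ''
  24: (2,18) 1 'h'
  25: (18,0) 1 'h'
  26: (0,21) 1 'h'

n(n+1)/2 = 27·28/2 = 378
Σ LCP = 0 + 1 + 1 + 1 + 0 + 1 + 2 + 1 + 1 + 0 + 1 + 0 + 1 + 1 + 0 + 1 + 0 + 1 + 1 + 1 + 0 + 1 + 1 + 0 + 1 + 1 + 1 = 20
distinct = 378 − 20 = 358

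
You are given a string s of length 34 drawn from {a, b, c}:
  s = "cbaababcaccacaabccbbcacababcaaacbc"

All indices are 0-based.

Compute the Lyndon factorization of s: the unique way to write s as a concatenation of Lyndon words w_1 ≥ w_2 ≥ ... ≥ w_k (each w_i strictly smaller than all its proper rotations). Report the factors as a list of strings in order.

emit factor 1: 'c' (i=0, period=1)
emit factor 2: 'b' (i=1, period=1)
emit factor 3: 'aababcaccacaabccbbcacababc' (i=2, period=26)
emit factor 4: 'aaacbc' (i=28, period=6)

["c", "b", "aababcaccacaabccbbcacababc", "aaacbc"]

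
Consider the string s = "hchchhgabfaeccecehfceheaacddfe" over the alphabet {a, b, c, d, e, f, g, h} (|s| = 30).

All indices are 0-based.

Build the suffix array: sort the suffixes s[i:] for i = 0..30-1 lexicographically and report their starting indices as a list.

rank | idx | suffix
   0 |  23 | aacddfe
   1 |   7 | abfaeccecehfceheaacddfe
   2 |  24 | acddfe
   3 |  10 | aeccecehfceheaacddfe
   4 |   8 | bfaeccecehfceheaacddfe
   5 |  12 | ccecehfceheaacddfe
   6 |  25 | cddfe
   7 |  13 | cecehfceheaacddfe
   8 |  19 | ceheaacddfe
   9 |  15 | cehfceheaacddfe
  10 |   1 | chchhgabfaeccecehfceheaacddfe
  11 |   3 | chhgabfaeccecehfceheaacddfe
  12 |  26 | ddfe
  13 |  27 | dfe
  14 |  29 | e
  15 |  22 | eaacddfe
  16 |  11 | eccecehfceheaacddfe
  17 |  14 | ecehfceheaacddfe
  18 |  20 | eheaacddfe
  19 |  16 | ehfceheaacddfe
  20 |   9 | faeccecehfceheaacddfe
  21 |  18 | fceheaacddfe
  22 |  28 | fe
  23 |   6 | gabfaeccecehfceheaacddfe
  24 |   0 | hchchhgabfaeccecehfceheaacddfe
  25 |   2 | hchhgabfaeccecehfceheaacddfe
  26 |  21 | heaacddfe
  27 |  17 | hfceheaacddfe
  28 |   5 | hgabfaeccecehfceheaacddfe
  29 |   4 | hhgabfaeccecehfceheaacddfe

[23, 7, 24, 10, 8, 12, 25, 13, 19, 15, 1, 3, 26, 27, 29, 22, 11, 14, 20, 16, 9, 18, 28, 6, 0, 2, 21, 17, 5, 4]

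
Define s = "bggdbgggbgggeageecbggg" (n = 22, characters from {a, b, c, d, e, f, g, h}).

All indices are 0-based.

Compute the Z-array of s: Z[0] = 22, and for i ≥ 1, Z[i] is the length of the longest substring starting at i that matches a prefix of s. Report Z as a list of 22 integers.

Z[0]=22
i=1: fresh scan; Z[1]=0
i=2: fresh scan; Z[2]=0
i=3: fresh scan; Z[3]=0
i=4: fresh scan; Z[4]=3 grow→box=[4,7)
i=5: min(r-i=2, Z[1]=0)=0; Z[5]=0
i=6: min(r-i=1, Z[2]=0)=0; Z[6]=0
i=7: fresh scan; Z[7]=0
i=8: fresh scan; Z[8]=3 grow→box=[8,11)
i=9: min(r-i=2, Z[1]=0)=0; Z[9]=0
i=10: min(r-i=1, Z[2]=0)=0; Z[10]=0
i=11: fresh scan; Z[11]=0
i=12: fresh scan; Z[12]=0
i=13: fresh scan; Z[13]=0
i=14: fresh scan; Z[14]=0
i=15: fresh scan; Z[15]=0
i=16: fresh scan; Z[16]=0
i=17: fresh scan; Z[17]=0
i=18: fresh scan; Z[18]=3 grow→box=[18,21)
i=19: min(r-i=2, Z[1]=0)=0; Z[19]=0
i=20: min(r-i=1, Z[2]=0)=0; Z[20]=0
i=21: fresh scan; Z[21]=0

[22, 0, 0, 0, 3, 0, 0, 0, 3, 0, 0, 0, 0, 0, 0, 0, 0, 0, 3, 0, 0, 0]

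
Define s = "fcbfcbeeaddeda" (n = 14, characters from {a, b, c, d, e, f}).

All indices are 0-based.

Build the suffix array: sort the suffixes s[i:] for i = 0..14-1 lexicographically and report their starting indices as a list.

rank | idx | suffix
   0 |  13 | a
   1 |   8 | addeda
   2 |   5 | beeaddeda
   3 |   2 | bfcbeeaddeda
   4 |   4 | cbeeaddeda
   5 |   1 | cbfcbeeaddeda
   6 |  12 | da
   7 |   9 | ddeda
   8 |  10 | deda
   9 |   7 | eaddeda
  10 |  11 | eda
  11 |   6 | eeaddeda
  12 |   3 | fcbeeaddeda
  13 |   0 | fcbfcbeeaddeda

[13, 8, 5, 2, 4, 1, 12, 9, 10, 7, 11, 6, 3, 0]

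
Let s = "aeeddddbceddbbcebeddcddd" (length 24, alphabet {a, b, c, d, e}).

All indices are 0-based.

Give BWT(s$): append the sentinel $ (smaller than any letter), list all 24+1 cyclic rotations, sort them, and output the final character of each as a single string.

d$dbdedbbdddddedecdeccbea

rank  rotation                   last
    0  $aeeddddbceddbbcebeddcddd  d
    1  aeeddddbceddbbcebeddcddd$  $
    2  bbcebeddcddd$aeeddddbcedd  d
    3  bcebeddcddd$aeeddddbceddb  b
    4  bceddbbcebeddcddd$aeedddd  d
    5  beddcddd$aeeddddbceddbbce  e
    6  cddd$aeeddddbceddbbcebedd  d
    7  cebeddcddd$aeeddddbceddbb  b
    8  ceddbbcebeddcddd$aeeddddb  b
    9  d$aeeddddbceddbbcebeddcdd  d
   10  dbbcebeddcddd$aeeddddbced  d
   11  dbceddbbcebeddcddd$aeeddd  d
   12  dcddd$aeeddddbceddbbcebed  d
   13  dd$aeeddddbceddbbcebeddcd  d
   14  ddbbcebeddcddd$aeeddddbce  e
   15  ddbceddbbcebeddcddd$aeedd  d
   16  ddcddd$aeeddddbceddbbcebe  e
   17  ddd$aeeddddbceddbbcebeddc  c
   18  dddbceddbbcebeddcddd$aeed  d
   19  ddddbceddbbcebeddcddd$aee  e
   20  ebeddcddd$aeeddddbceddbbc  c
   21  eddbbcebeddcddd$aeeddddbc  c
   22  eddcddd$aeeddddbceddbbceb  b
   23  eddddbceddbbcebeddcddd$ae  e
   24  eeddddbceddbbcebeddcddd$a  a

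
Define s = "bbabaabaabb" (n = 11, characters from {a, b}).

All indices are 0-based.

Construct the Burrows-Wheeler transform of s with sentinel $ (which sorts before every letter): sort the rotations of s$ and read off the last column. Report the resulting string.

rank  rotation      last
    0  $bbabaabaabb  b
    1  aabaabb$bbab  b
    2  aabb$bbabaab  b
    3  abaabaabb$bb  b
    4  abaabb$bbaba  a
    5  abb$bbabaaba  a
    6  b$bbabaabaab  b
    7  baabaabb$bba  a
    8  baabb$bbabaa  a
    9  babaabaabb$b  b
   10  bb$bbabaabaa  a
   11  bbabaabaabb$  $

bbbbaabaaba$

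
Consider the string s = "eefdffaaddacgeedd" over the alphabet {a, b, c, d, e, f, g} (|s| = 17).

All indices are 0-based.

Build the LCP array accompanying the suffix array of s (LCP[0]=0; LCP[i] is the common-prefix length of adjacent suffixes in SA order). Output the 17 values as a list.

rank→(start, suffix):
  0 → (6, 'aaddacgeedd')
  1 → (10, 'acgeedd')
  2 → (7, 'addacgeedd')
  3 → (11, 'cgeedd')
  4 → (16, 'd')
  5 → (9, 'dacgeedd')
  6 → (15, 'dd')
  7 → (8, 'ddacgeedd')
  8 → (3, 'dffaaddacgeedd')
  9 → (14, 'edd')
  10 → (13, 'eedd')
  11 → (0, 'eefdffaaddacgeedd')
  12 → (1, 'efdffaaddacgeedd')
  13 → (5, 'faaddacgeedd')
  14 → (2, 'fdffaaddacgeedd')
  15 → (4, 'ffaaddacgeedd')
  16 → (12, 'geedd')

SA = [6, 10, 7, 11, 16, 9, 15, 8, 3, 14, 13, 0, 1, 5, 2, 4, 12]
rank  pair      lcp
   1  s[6:],s[10:]  1  'a'
   2  s[10:],s[7:]  1  'a'
   3  s[7:],s[11:]  0  ''
   4  s[11:],s[16:]  0  ''
   5  s[16:],s[9:]  1  'd'
   6  s[9:],s[15:]  1  'd'
   7  s[15:],s[8:]  2  'dd'
   8  s[8:],s[3:]  1  'd'
   9  s[3:],s[14:]  0  ''
  10  s[14:],s[13:]  1  'e'
  11  s[13:],s[0:]  2  'ee'
  12  s[0:],s[1:]  1  'e'
  13  s[1:],s[5:]  0  ''
  14  s[5:],s[2:]  1  'f'
  15  s[2:],s[4:]  1  'f'
  16  s[4:],s[12:]  0  ''

[0, 1, 1, 0, 0, 1, 1, 2, 1, 0, 1, 2, 1, 0, 1, 1, 0]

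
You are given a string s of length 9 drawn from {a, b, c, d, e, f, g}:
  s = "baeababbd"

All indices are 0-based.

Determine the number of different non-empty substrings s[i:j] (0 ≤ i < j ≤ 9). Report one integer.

38

rank | idx | suffix
   0 |   3 | ababbd
   1 |   5 | abbd
   2 |   1 | aeababbd
   3 |   4 | babbd
   4 |   0 | baeababbd
   5 |   6 | bbd
   6 |   7 | bd
   7 |   8 | d
   8 |   2 | eababbd

SA = [3, 5, 1, 4, 0, 6, 7, 8, 2]
[i] adj suffixes → lcp
  [1] 3/5 → 2 ('ab')
  [2] 5/1 → 1 ('a')
  [3] 1/4 → 0 ('')
  [4] 4/0 → 2 ('ba')
  [5] 0/6 → 1 ('b')
  [6] 6/7 → 1 ('b')
  [7] 7/8 → 0 ('')
  [8] 8/2 → 0 ('')

n(n+1)/2 = 9·10/2 = 45
Σ LCP = 0 + 2 + 1 + 0 + 2 + 1 + 1 + 0 + 0 = 7
distinct = 45 − 7 = 38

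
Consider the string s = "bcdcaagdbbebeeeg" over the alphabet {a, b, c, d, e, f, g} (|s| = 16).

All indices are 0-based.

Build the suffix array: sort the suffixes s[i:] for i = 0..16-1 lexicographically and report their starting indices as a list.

rank | idx | suffix
   0 |   4 | aagdbbebeeeg
   1 |   5 | agdbbebeeeg
   2 |   8 | bbebeeeg
   3 |   0 | bcdcaagdbbebeeeg
   4 |   9 | bebeeeg
   5 |  11 | beeeg
   6 |   3 | caagdbbebeeeg
   7 |   1 | cdcaagdbbebeeeg
   8 |   7 | dbbebeeeg
   9 |   2 | dcaagdbbebeeeg
  10 |  10 | ebeeeg
  11 |  12 | eeeg
  12 |  13 | eeg
  13 |  14 | eg
  14 |  15 | g
  15 |   6 | gdbbebeeeg

[4, 5, 8, 0, 9, 11, 3, 1, 7, 2, 10, 12, 13, 14, 15, 6]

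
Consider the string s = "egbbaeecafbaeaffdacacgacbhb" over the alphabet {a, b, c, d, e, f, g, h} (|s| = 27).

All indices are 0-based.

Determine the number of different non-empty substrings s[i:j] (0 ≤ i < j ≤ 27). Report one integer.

sorted suffixes:
  #0 SA[0]=17  'acacgacbhb'
  #1 SA[1]=22  'acbhb'
  #2 SA[2]=19  'acgacbhb'
  #3 SA[3]=11  'aeaffdacacgacbhb'
  #4 SA[4]=4  'aeecafbaeaffdacacgacbhb'
  #5 SA[5]=8  'afbaeaffdacacgacbhb'
  #6 SA[6]=13  'affdacacgacbhb'
  #7 SA[7]=26  'b'
  #8 SA[8]=10  'baeaffdacacgacbhb'
  #9 SA[9]=3  'baeecafbaeaffdacacgacbhb'
  #10 SA[10]=2  'bbaeecafbaeaffdacacgacbhb'
  #11 SA[11]=24  'bhb'
  #12 SA[12]=18  'cacgacbhb'
  #13 SA[13]=7  'cafbaeaffdacacgacbhb'
  #14 SA[14]=23  'cbhb'
  #15 SA[15]=20  'cgacbhb'
  #16 SA[16]=16  'dacacgacbhb'
  #17 SA[17]=12  'eaffdacacgacbhb'
  #18 SA[18]=6  'ecafbaeaffdacacgacbhb'
  #19 SA[19]=5  'eecafbaeaffdacacgacbhb'
  #20 SA[20]=0  'egbbaeecafbaeaffdacacgacbhb'
  #21 SA[21]=9  'fbaeaffdacacgacbhb'
  #22 SA[22]=15  'fdacacgacbhb'
  #23 SA[23]=14  'ffdacacgacbhb'
  #24 SA[24]=21  'gacbhb'
  #25 SA[25]=1  'gbbaeecafbaeaffdacacgacbhb'
  #26 SA[26]=25  'hb'

SA = [17, 22, 19, 11, 4, 8, 13, 26, 10, 3, 2, 24, 18, 7, 23, 20, 16, 12, 6, 5, 0, 9, 15, 14, 21, 1, 25]
[i] adj suffixes → lcp
  [1] 17/22 → 2 ('ac')
  [2] 22/19 → 2 ('ac')
  [3] 19/11 → 1 ('a')
  [4] 11/4 → 2 ('ae')
  [5] 4/8 → 1 ('a')
  [6] 8/13 → 2 ('af')
  [7] 13/26 → 0 ('')
  [8] 26/10 → 1 ('b')
  [9] 10/3 → 3 ('bae')
  [10] 3/2 → 1 ('b')
  [11] 2/24 → 1 ('b')
  [12] 24/18 → 0 ('')
  [13] 18/7 → 2 ('ca')
  [14] 7/23 → 1 ('c')
  [15] 23/20 → 1 ('c')
  [16] 20/16 → 0 ('')
  [17] 16/12 → 0 ('')
  [18] 12/6 → 1 ('e')
  [19] 6/5 → 1 ('e')
  [20] 5/0 → 1 ('e')
  [21] 0/9 → 0 ('')
  [22] 9/15 → 1 ('f')
  [23] 15/14 → 1 ('f')
  [24] 14/21 → 0 ('')
  [25] 21/1 → 1 ('g')
  [26] 1/25 → 0 ('')

n(n+1)/2 = 27·28/2 = 378
Σ LCP = 0 + 2 + 2 + 1 + 2 + 1 + 2 + 0 + 1 + 3 + 1 + 1 + 0 + 2 + 1 + 1 + 0 + 0 + 1 + 1 + 1 + 0 + 1 + 1 + 0 + 1 + 0 = 26
distinct = 378 − 26 = 352

352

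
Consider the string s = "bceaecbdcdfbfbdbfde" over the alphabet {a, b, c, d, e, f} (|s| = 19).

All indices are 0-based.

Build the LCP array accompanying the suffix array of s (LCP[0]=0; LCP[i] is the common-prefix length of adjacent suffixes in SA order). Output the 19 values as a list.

rank→(start, suffix):
  0 → (3, 'aecbdcdfbfbdbfde')
  1 → (0, 'bceaecbdcdfbfbdbfde')
  2 → (13, 'bdbfde')
  3 → (6, 'bdcdfbfbdbfde')
  4 → (11, 'bfbdbfde')
  5 → (15, 'bfde')
  6 → (5, 'cbdcdfbfbdbfde')
  7 → (8, 'cdfbfbdbfde')
  8 → (1, 'ceaecbdcdfbfbdbfde')
  9 → (14, 'dbfde')
  10 → (7, 'dcdfbfbdbfde')
  11 → (17, 'de')
  12 → (9, 'dfbfbdbfde')
  13 → (18, 'e')
  14 → (2, 'eaecbdcdfbfbdbfde')
  15 → (4, 'ecbdcdfbfbdbfde')
  16 → (12, 'fbdbfde')
  17 → (10, 'fbfbdbfde')
  18 → (16, 'fde')

SA = [3, 0, 13, 6, 11, 15, 5, 8, 1, 14, 7, 17, 9, 18, 2, 4, 12, 10, 16]
i: (SA[i-1],SA[i]) lcp shared
  1: (3,0) 0 ''
  2: (0,13) 1 'b'
  3: (13,6) 2 'bd'
  4: (6,11) 1 'b'
  5: (11,15) 2 'bf'
  6: (15,5) 0 ''
  7: (5,8) 1 'c'
  8: (8,1) 1 'c'
  9: (1,14) 0 ''
  10: (14,7) 1 'd'
  11: (7,17) 1 'd'
  12: (17,9) 1 'd'
  13: (9,18) 0 ''
  14: (18,2) 1 'e'
  15: (2,4) 1 'e'
  16: (4,12) 0 ''
  17: (12,10) 2 'fb'
  18: (10,16) 1 'f'

[0, 0, 1, 2, 1, 2, 0, 1, 1, 0, 1, 1, 1, 0, 1, 1, 0, 2, 1]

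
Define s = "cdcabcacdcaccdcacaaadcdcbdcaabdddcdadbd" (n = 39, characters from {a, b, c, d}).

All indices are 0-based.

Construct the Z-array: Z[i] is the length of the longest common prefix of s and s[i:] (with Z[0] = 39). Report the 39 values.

[39, 0, 1, 0, 0, 1, 0, 4, 0, 1, 0, 1, 4, 0, 1, 0, 1, 0, 0, 0, 0, 3, 0, 1, 0, 0, 1, 0, 0, 0, 0, 0, 0, 2, 0, 0, 0, 0, 0]

Z[0]=39
i=1: i≥r, start 0; Z[1]=0
i=2: i≥r, start 0; Z[2]=1 extend→box=[2,3)
i=3: i≥r, start 0; Z[3]=0
i=4: i≥r, start 0; Z[4]=0
i=5: i≥r, start 0; Z[5]=1 extend→box=[5,6)
i=6: i≥r, start 0; Z[6]=0
i=7: i≥r, start 0; Z[7]=4 extend→box=[7,11)
i=8: min(r-i=3, Z[1]=0)=0; Z[8]=0
i=9: min(r-i=2, Z[2]=1)=1; Z[9]=1
i=10: min(r-i=1, Z[3]=0)=0; Z[10]=0
i=11: i≥r, start 0; Z[11]=1 extend→box=[11,12)
i=12: i≥r, start 0; Z[12]=4 extend→box=[12,16)
i=13: min(r-i=3, Z[1]=0)=0; Z[13]=0
i=14: min(r-i=2, Z[2]=1)=1; Z[14]=1
i=15: min(r-i=1, Z[3]=0)=0; Z[15]=0
i=16: i≥r, start 0; Z[16]=1 extend→box=[16,17)
i=17: i≥r, start 0; Z[17]=0
i=18: i≥r, start 0; Z[18]=0
i=19: i≥r, start 0; Z[19]=0
i=20: i≥r, start 0; Z[20]=0
i=21: i≥r, start 0; Z[21]=3 extend→box=[21,24)
i=22: min(r-i=2, Z[1]=0)=0; Z[22]=0
i=23: min(r-i=1, Z[2]=1)=1; Z[23]=1
i=24: i≥r, start 0; Z[24]=0
i=25: i≥r, start 0; Z[25]=0
i=26: i≥r, start 0; Z[26]=1 extend→box=[26,27)
i=27: i≥r, start 0; Z[27]=0
i=28: i≥r, start 0; Z[28]=0
i=29: i≥r, start 0; Z[29]=0
i=30: i≥r, start 0; Z[30]=0
i=31: i≥r, start 0; Z[31]=0
i=32: i≥r, start 0; Z[32]=0
i=33: i≥r, start 0; Z[33]=2 extend→box=[33,35)
i=34: min(r-i=1, Z[1]=0)=0; Z[34]=0
i=35: i≥r, start 0; Z[35]=0
i=36: i≥r, start 0; Z[36]=0
i=37: i≥r, start 0; Z[37]=0
i=38: i≥r, start 0; Z[38]=0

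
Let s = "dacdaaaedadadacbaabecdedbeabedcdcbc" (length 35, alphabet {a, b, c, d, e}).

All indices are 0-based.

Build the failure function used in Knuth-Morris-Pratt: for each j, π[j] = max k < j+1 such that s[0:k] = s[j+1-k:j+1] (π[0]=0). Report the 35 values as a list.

[0, 0, 0, 1, 2, 0, 0, 0, 1, 2, 1, 2, 1, 2, 3, 0, 0, 0, 0, 0, 0, 1, 0, 1, 0, 0, 0, 0, 0, 1, 0, 1, 0, 0, 0]

π[0] = 0
j=1 s[j]='a': π[1]=0 (border '')
j=2 s[j]='c': π[2]=0 (border '')
j=3 s[j]='d': π[3]=1 (border 'd')
j=4 s[j]='a': π[4]=2 (border 'da')
j=5 s[j]='a': k: 2→0; π[5]=0 (border '')
j=6 s[j]='a': π[6]=0 (border '')
j=7 s[j]='e': π[7]=0 (border '')
j=8 s[j]='d': π[8]=1 (border 'd')
j=9 s[j]='a': π[9]=2 (border 'da')
j=10 s[j]='d': k: 2→0; π[10]=1 (border 'd')
j=11 s[j]='a': π[11]=2 (border 'da')
j=12 s[j]='d': k: 2→0; π[12]=1 (border 'd')
j=13 s[j]='a': π[13]=2 (border 'da')
j=14 s[j]='c': π[14]=3 (border 'dac')
j=15 s[j]='b': k: 3→0; π[15]=0 (border '')
j=16 s[j]='a': π[16]=0 (border '')
j=17 s[j]='a': π[17]=0 (border '')
j=18 s[j]='b': π[18]=0 (border '')
j=19 s[j]='e': π[19]=0 (border '')
j=20 s[j]='c': π[20]=0 (border '')
j=21 s[j]='d': π[21]=1 (border 'd')
j=22 s[j]='e': k: 1→0; π[22]=0 (border '')
j=23 s[j]='d': π[23]=1 (border 'd')
j=24 s[j]='b': k: 1→0; π[24]=0 (border '')
j=25 s[j]='e': π[25]=0 (border '')
j=26 s[j]='a': π[26]=0 (border '')
j=27 s[j]='b': π[27]=0 (border '')
j=28 s[j]='e': π[28]=0 (border '')
j=29 s[j]='d': π[29]=1 (border 'd')
j=30 s[j]='c': k: 1→0; π[30]=0 (border '')
j=31 s[j]='d': π[31]=1 (border 'd')
j=32 s[j]='c': k: 1→0; π[32]=0 (border '')
j=33 s[j]='b': π[33]=0 (border '')
j=34 s[j]='c': π[34]=0 (border '')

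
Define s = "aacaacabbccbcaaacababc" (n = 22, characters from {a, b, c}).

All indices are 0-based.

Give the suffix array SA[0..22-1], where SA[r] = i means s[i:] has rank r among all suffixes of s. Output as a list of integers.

[13, 0, 14, 3, 17, 6, 19, 1, 15, 4, 18, 7, 20, 11, 8, 21, 12, 2, 16, 5, 10, 9]

rank | idx | suffix
   0 |  13 | aaacababc
   1 |   0 | aacaacabbccbcaaacababc
   2 |  14 | aacababc
   3 |   3 | aacabbccbcaaacababc
   4 |  17 | ababc
   5 |   6 | abbccbcaaacababc
   6 |  19 | abc
   7 |   1 | acaacabbccbcaaacababc
   8 |  15 | acababc
   9 |   4 | acabbccbcaaacababc
  10 |  18 | babc
  11 |   7 | bbccbcaaacababc
  12 |  20 | bc
  13 |  11 | bcaaacababc
  14 |   8 | bccbcaaacababc
  15 |  21 | c
  16 |  12 | caaacababc
  17 |   2 | caacabbccbcaaacababc
  18 |  16 | cababc
  19 |   5 | cabbccbcaaacababc
  20 |  10 | cbcaaacababc
  21 |   9 | ccbcaaacababc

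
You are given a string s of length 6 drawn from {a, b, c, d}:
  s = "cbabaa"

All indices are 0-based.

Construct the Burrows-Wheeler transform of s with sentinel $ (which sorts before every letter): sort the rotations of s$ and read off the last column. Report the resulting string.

aabbac$

rank  rotation last
    0  $cbabaa  a
    1  a$cbaba  a
    2  aa$cbab  b
    3  abaa$cb  b
    4  baa$cba  a
    5  babaa$c  c
    6  cbabaa$  $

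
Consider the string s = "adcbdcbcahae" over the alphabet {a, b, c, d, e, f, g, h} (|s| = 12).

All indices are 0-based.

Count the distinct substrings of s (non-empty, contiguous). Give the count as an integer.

rank | idx | suffix
   0 |   0 | adcbdcbcahae
   1 |  10 | ae
   2 |   8 | ahae
   3 |   6 | bcahae
   4 |   3 | bdcbcahae
   5 |   7 | cahae
   6 |   5 | cbcahae
   7 |   2 | cbdcbcahae
   8 |   4 | dcbcahae
   9 |   1 | dcbdcbcahae
  10 |  11 | e
  11 |   9 | hae

SA = [0, 10, 8, 6, 3, 7, 5, 2, 4, 1, 11, 9]
[i] adj suffixes → lcp
  [1] 0/10 → 1 ('a')
  [2] 10/8 → 1 ('a')
  [3] 8/6 → 0 ('')
  [4] 6/3 → 1 ('b')
  [5] 3/7 → 0 ('')
  [6] 7/5 → 1 ('c')
  [7] 5/2 → 2 ('cb')
  [8] 2/4 → 0 ('')
  [9] 4/1 → 3 ('dcb')
  [10] 1/11 → 0 ('')
  [11] 11/9 → 0 ('')

n(n+1)/2 = 12·13/2 = 78
Σ LCP = 0 + 1 + 1 + 0 + 1 + 0 + 1 + 2 + 0 + 3 + 0 + 0 = 9
distinct = 78 − 9 = 69

69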